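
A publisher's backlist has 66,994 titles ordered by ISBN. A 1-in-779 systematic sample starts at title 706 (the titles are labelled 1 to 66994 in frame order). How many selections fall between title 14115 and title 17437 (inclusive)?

k = 779
First selection ≥ 14115: 706 + ⌈(14115−706)/779⌉·779 = 706 + 18×779 = 14728
Last selection ≤ 17437: 706 + ⌊(17437−706)/779⌋·779 = 706 + 21×779 = 17065
Count = 21 − 18 + 1 = 4

4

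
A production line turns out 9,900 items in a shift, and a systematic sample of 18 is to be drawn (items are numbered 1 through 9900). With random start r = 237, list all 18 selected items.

k = N/n = 9900/18 = 550
item 1: 237
item 2: 237 + 550 = 787
item 3: 787 + 550 = 1337
item 4: 1337 + 550 = 1887
item 5: 1887 + 550 = 2437
item 6: 2437 + 550 = 2987
item 7: 2987 + 550 = 3537
item 8: 3537 + 550 = 4087
item 9: 4087 + 550 = 4637
item 10: 4637 + 550 = 5187
item 11: 5187 + 550 = 5737
item 12: 5737 + 550 = 6287
item 13: 6287 + 550 = 6837
item 14: 6837 + 550 = 7387
item 15: 7387 + 550 = 7937
item 16: 7937 + 550 = 8487
item 17: 8487 + 550 = 9037
item 18: 9037 + 550 = 9587

237, 787, 1337, 1887, 2437, 2987, 3537, 4087, 4637, 5187, 5737, 6287, 6837, 7387, 7937, 8487, 9037, 9587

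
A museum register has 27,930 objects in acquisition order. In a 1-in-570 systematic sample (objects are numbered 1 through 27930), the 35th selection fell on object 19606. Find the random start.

226

k = 570
r = 19606 − (35−1)×570 = 19606 − 19380 = 226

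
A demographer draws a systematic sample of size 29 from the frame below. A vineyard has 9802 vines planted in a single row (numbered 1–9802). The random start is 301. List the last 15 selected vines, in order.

k = N/n = 9802/29 = 338
15th selection = 301 + 14×338 = 5033
16th: 5033 + 338 = 5371
17th: 5371 + 338 = 5709
18th: 5709 + 338 = 6047
19th: 6047 + 338 = 6385
20th: 6385 + 338 = 6723
21st: 6723 + 338 = 7061
22nd: 7061 + 338 = 7399
23rd: 7399 + 338 = 7737
24th: 7737 + 338 = 8075
25th: 8075 + 338 = 8413
26th: 8413 + 338 = 8751
27th: 8751 + 338 = 9089
28th: 9089 + 338 = 9427
29th: 9427 + 338 = 9765

5033, 5371, 5709, 6047, 6385, 6723, 7061, 7399, 7737, 8075, 8413, 8751, 9089, 9427, 9765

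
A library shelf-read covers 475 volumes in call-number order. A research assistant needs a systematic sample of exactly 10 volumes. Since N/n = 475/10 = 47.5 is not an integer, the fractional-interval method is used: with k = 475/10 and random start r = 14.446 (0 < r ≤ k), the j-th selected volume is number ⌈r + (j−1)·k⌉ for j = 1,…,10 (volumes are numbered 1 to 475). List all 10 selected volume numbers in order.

15, 62, 110, 157, 205, 252, 300, 347, 395, 442

j=1: r + 0k = 14.446 → ⌈·⌉ = 15
j=2: r + 1k = 61.946 → ⌈·⌉ = 62
j=3: r + 2k = 109.446 → ⌈·⌉ = 110
j=4: r + 3k = 156.946 → ⌈·⌉ = 157
j=5: r + 4k = 204.446 → ⌈·⌉ = 205
j=6: r + 5k = 251.946 → ⌈·⌉ = 252
j=7: r + 6k = 299.446 → ⌈·⌉ = 300
j=8: r + 7k = 346.946 → ⌈·⌉ = 347
j=9: r + 8k = 394.446 → ⌈·⌉ = 395
j=10: r + 9k = 441.946 → ⌈·⌉ = 442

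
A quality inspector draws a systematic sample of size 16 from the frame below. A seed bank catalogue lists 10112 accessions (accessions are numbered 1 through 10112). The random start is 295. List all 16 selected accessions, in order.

295, 927, 1559, 2191, 2823, 3455, 4087, 4719, 5351, 5983, 6615, 7247, 7879, 8511, 9143, 9775

k = N/n = 10112/16 = 632
accession 1: 295
accession 2: 295 + 632 = 927
accession 3: 927 + 632 = 1559
accession 4: 1559 + 632 = 2191
accession 5: 2191 + 632 = 2823
accession 6: 2823 + 632 = 3455
accession 7: 3455 + 632 = 4087
accession 8: 4087 + 632 = 4719
accession 9: 4719 + 632 = 5351
accession 10: 5351 + 632 = 5983
accession 11: 5983 + 632 = 6615
accession 12: 6615 + 632 = 7247
accession 13: 7247 + 632 = 7879
accession 14: 7879 + 632 = 8511
accession 15: 8511 + 632 = 9143
accession 16: 9143 + 632 = 9775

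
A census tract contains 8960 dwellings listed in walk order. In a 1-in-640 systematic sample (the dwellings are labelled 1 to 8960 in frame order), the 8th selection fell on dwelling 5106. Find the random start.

626

k = 640
r = 5106 − (8−1)×640 = 5106 − 4480 = 626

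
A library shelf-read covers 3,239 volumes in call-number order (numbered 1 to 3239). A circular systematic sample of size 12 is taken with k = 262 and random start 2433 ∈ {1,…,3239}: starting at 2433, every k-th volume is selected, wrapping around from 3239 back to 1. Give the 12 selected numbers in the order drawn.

2433, 2695, 2957, 3219, 242, 504, 766, 1028, 1290, 1552, 1814, 2076

Selection 1: 2433
Selection 2: 2433 + 262 = 2695
Selection 3: 2695 + 262 = 2957
Selection 4: 2957 + 262 = 3219
Selection 5: 3219 + 262 = 3481 → 3481 − 3239 = 242
Selection 6: 242 + 262 = 504
Selection 7: 504 + 262 = 766
Selection 8: 766 + 262 = 1028
Selection 9: 1028 + 262 = 1290
Selection 10: 1290 + 262 = 1552
Selection 11: 1552 + 262 = 1814
Selection 12: 1814 + 262 = 2076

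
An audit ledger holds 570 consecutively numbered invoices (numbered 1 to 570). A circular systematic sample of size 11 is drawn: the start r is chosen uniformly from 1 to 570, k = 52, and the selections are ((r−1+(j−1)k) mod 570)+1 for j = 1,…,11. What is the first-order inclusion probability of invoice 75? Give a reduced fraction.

For each position j, as r ranges over 1…570 the j-th selection hits every invoice exactly once, so invoice 75 is selected for exactly 11 of the 570 starts.
Inclusion probability = 11/570.

11/570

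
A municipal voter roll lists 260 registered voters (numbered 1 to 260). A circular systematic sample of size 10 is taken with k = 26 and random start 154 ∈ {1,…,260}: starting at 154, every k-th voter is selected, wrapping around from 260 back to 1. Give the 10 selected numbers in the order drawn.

154, 180, 206, 232, 258, 24, 50, 76, 102, 128

Selection 1: 154
Selection 2: 154 + 26 = 180
Selection 3: 180 + 26 = 206
Selection 4: 206 + 26 = 232
Selection 5: 232 + 26 = 258
Selection 6: 258 + 26 = 284 → 284 − 260 = 24
Selection 7: 24 + 26 = 50
Selection 8: 50 + 26 = 76
Selection 9: 76 + 26 = 102
Selection 10: 102 + 26 = 128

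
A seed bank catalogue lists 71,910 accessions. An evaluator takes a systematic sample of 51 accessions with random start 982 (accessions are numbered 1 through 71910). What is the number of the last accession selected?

71482

k = 71910/51 = 1410
51st selection = r + (51−1)·k = 982 + 50×1410 = 982 + 70500 = 71482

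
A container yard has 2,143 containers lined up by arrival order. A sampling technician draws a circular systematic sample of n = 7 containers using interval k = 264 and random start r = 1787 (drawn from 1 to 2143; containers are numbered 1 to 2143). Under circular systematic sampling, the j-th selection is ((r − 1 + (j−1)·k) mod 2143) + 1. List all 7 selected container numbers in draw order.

1787, 2051, 172, 436, 700, 964, 1228

Selection 1: 1787
Selection 2: 1787 + 264 = 2051
Selection 3: 2051 + 264 = 2315 → 2315 − 2143 = 172
Selection 4: 172 + 264 = 436
Selection 5: 436 + 264 = 700
Selection 6: 700 + 264 = 964
Selection 7: 964 + 264 = 1228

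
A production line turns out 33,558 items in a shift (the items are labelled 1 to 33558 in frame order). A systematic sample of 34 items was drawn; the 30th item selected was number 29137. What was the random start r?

514

k = 33558/34 = 987
r = 29137 − (30−1)×987 = 29137 − 28623 = 514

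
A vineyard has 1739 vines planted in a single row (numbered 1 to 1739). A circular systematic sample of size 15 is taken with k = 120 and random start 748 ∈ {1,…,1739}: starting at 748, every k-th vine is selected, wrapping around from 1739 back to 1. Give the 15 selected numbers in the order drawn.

748, 868, 988, 1108, 1228, 1348, 1468, 1588, 1708, 89, 209, 329, 449, 569, 689

Selection 1: 748
Selection 2: 748 + 120 = 868
Selection 3: 868 + 120 = 988
Selection 4: 988 + 120 = 1108
Selection 5: 1108 + 120 = 1228
Selection 6: 1228 + 120 = 1348
Selection 7: 1348 + 120 = 1468
Selection 8: 1468 + 120 = 1588
Selection 9: 1588 + 120 = 1708
Selection 10: 1708 + 120 = 1828 → 1828 − 1739 = 89
Selection 11: 89 + 120 = 209
Selection 12: 209 + 120 = 329
Selection 13: 329 + 120 = 449
Selection 14: 449 + 120 = 569
Selection 15: 569 + 120 = 689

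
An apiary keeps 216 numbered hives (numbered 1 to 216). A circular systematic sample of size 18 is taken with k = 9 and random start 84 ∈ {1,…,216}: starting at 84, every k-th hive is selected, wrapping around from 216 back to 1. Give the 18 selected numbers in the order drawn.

84, 93, 102, 111, 120, 129, 138, 147, 156, 165, 174, 183, 192, 201, 210, 3, 12, 21

Selection 1: 84
Selection 2: 84 + 9 = 93
Selection 3: 93 + 9 = 102
Selection 4: 102 + 9 = 111
Selection 5: 111 + 9 = 120
Selection 6: 120 + 9 = 129
Selection 7: 129 + 9 = 138
Selection 8: 138 + 9 = 147
Selection 9: 147 + 9 = 156
Selection 10: 156 + 9 = 165
Selection 11: 165 + 9 = 174
Selection 12: 174 + 9 = 183
Selection 13: 183 + 9 = 192
Selection 14: 192 + 9 = 201
Selection 15: 201 + 9 = 210
Selection 16: 210 + 9 = 219 → 219 − 216 = 3
Selection 17: 3 + 9 = 12
Selection 18: 12 + 9 = 21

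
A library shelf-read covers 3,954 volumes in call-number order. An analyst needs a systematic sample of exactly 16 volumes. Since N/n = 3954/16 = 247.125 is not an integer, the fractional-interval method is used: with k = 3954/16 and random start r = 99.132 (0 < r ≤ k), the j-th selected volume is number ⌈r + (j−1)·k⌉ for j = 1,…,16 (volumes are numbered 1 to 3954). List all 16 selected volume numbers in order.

j=1: r + 0k = 99.132 → ⌈·⌉ = 100
j=2: r + 1k = 346.257 → ⌈·⌉ = 347
j=3: r + 2k = 593.382 → ⌈·⌉ = 594
j=4: r + 3k = 840.507 → ⌈·⌉ = 841
j=5: r + 4k = 1087.632 → ⌈·⌉ = 1088
j=6: r + 5k = 1334.757 → ⌈·⌉ = 1335
j=7: r + 6k = 1581.882 → ⌈·⌉ = 1582
j=8: r + 7k = 1829.007 → ⌈·⌉ = 1830
j=9: r + 8k = 2076.132 → ⌈·⌉ = 2077
j=10: r + 9k = 2323.257 → ⌈·⌉ = 2324
j=11: r + 10k = 2570.382 → ⌈·⌉ = 2571
j=12: r + 11k = 2817.507 → ⌈·⌉ = 2818
j=13: r + 12k = 3064.632 → ⌈·⌉ = 3065
j=14: r + 13k = 3311.757 → ⌈·⌉ = 3312
j=15: r + 14k = 3558.882 → ⌈·⌉ = 3559
j=16: r + 15k = 3806.007 → ⌈·⌉ = 3807

100, 347, 594, 841, 1088, 1335, 1582, 1830, 2077, 2324, 2571, 2818, 3065, 3312, 3559, 3807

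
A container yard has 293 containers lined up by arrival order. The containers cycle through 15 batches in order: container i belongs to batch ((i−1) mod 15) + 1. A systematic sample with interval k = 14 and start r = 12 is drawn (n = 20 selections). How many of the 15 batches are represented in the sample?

15

Consecutive selections differ by k = 14, so their batch numbers differ by 14 mod 15 = 14.
gcd(14, 15) = 1, so the sample visits 15/1 = 15 distinct residues mod 15.
Start 12 is batch 12; the batches hit are 1, 2, 3, 4, 5, 6, 7, 8, 9, 10, 11, 12, 13, 14, 15.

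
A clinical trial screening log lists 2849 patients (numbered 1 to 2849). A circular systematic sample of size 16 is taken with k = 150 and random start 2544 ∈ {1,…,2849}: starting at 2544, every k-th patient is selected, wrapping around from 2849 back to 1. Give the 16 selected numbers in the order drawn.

Selection 1: 2544
Selection 2: 2544 + 150 = 2694
Selection 3: 2694 + 150 = 2844
Selection 4: 2844 + 150 = 2994 → 2994 − 2849 = 145
Selection 5: 145 + 150 = 295
Selection 6: 295 + 150 = 445
Selection 7: 445 + 150 = 595
Selection 8: 595 + 150 = 745
Selection 9: 745 + 150 = 895
Selection 10: 895 + 150 = 1045
Selection 11: 1045 + 150 = 1195
Selection 12: 1195 + 150 = 1345
Selection 13: 1345 + 150 = 1495
Selection 14: 1495 + 150 = 1645
Selection 15: 1645 + 150 = 1795
Selection 16: 1795 + 150 = 1945

2544, 2694, 2844, 145, 295, 445, 595, 745, 895, 1045, 1195, 1345, 1495, 1645, 1795, 1945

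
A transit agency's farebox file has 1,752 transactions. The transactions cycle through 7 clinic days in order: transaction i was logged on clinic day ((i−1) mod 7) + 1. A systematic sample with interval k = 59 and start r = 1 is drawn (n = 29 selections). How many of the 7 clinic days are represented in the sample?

7

Consecutive selections differ by k = 59, so their clinic day numbers differ by 59 mod 7 = 3.
gcd(59, 7) = 1, so the sample visits 7/1 = 7 distinct residues mod 7.
Start 1 is clinic day 1; the clinic days hit are 1, 2, 3, 4, 5, 6, 7.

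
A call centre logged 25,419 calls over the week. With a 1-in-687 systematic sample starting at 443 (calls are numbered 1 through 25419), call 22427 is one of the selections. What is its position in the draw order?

33

k = 687
position = (22427 − 443)/687 + 1 = 21984/687 + 1 = 32 + 1 = 33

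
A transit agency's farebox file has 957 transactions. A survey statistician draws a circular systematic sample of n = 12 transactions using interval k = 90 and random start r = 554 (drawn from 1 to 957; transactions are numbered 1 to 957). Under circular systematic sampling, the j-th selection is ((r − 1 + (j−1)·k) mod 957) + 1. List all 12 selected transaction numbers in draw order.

554, 644, 734, 824, 914, 47, 137, 227, 317, 407, 497, 587

Selection 1: 554
Selection 2: 554 + 90 = 644
Selection 3: 644 + 90 = 734
Selection 4: 734 + 90 = 824
Selection 5: 824 + 90 = 914
Selection 6: 914 + 90 = 1004 → 1004 − 957 = 47
Selection 7: 47 + 90 = 137
Selection 8: 137 + 90 = 227
Selection 9: 227 + 90 = 317
Selection 10: 317 + 90 = 407
Selection 11: 407 + 90 = 497
Selection 12: 497 + 90 = 587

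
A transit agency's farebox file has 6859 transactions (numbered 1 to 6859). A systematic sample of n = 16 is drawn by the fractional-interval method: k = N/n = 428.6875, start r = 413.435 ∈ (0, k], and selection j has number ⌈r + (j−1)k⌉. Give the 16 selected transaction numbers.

414, 843, 1271, 1700, 2129, 2557, 2986, 3415, 3843, 4272, 4701, 5129, 5558, 5987, 6416, 6844

j=1: r + 0k = 413.435 → ⌈·⌉ = 414
j=2: r + 1k = 842.1225 → ⌈·⌉ = 843
j=3: r + 2k = 1270.81 → ⌈·⌉ = 1271
j=4: r + 3k = 1699.4975 → ⌈·⌉ = 1700
j=5: r + 4k = 2128.185 → ⌈·⌉ = 2129
j=6: r + 5k = 2556.8725 → ⌈·⌉ = 2557
j=7: r + 6k = 2985.56 → ⌈·⌉ = 2986
j=8: r + 7k = 3414.2475 → ⌈·⌉ = 3415
j=9: r + 8k = 3842.935 → ⌈·⌉ = 3843
j=10: r + 9k = 4271.6225 → ⌈·⌉ = 4272
j=11: r + 10k = 4700.31 → ⌈·⌉ = 4701
j=12: r + 11k = 5128.9975 → ⌈·⌉ = 5129
j=13: r + 12k = 5557.685 → ⌈·⌉ = 5558
j=14: r + 13k = 5986.3725 → ⌈·⌉ = 5987
j=15: r + 14k = 6415.06 → ⌈·⌉ = 6416
j=16: r + 15k = 6843.7475 → ⌈·⌉ = 6844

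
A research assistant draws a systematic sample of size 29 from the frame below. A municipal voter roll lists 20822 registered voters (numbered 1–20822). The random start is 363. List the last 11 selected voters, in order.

k = N/n = 20822/29 = 718
19th selection = 363 + 18×718 = 13287
20th: 13287 + 718 = 14005
21st: 14005 + 718 = 14723
22nd: 14723 + 718 = 15441
23rd: 15441 + 718 = 16159
24th: 16159 + 718 = 16877
25th: 16877 + 718 = 17595
26th: 17595 + 718 = 18313
27th: 18313 + 718 = 19031
28th: 19031 + 718 = 19749
29th: 19749 + 718 = 20467

13287, 14005, 14723, 15441, 16159, 16877, 17595, 18313, 19031, 19749, 20467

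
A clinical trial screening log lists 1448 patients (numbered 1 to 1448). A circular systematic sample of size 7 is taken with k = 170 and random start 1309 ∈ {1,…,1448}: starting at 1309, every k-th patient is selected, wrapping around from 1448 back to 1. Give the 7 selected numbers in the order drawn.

Selection 1: 1309
Selection 2: 1309 + 170 = 1479 → 1479 − 1448 = 31
Selection 3: 31 + 170 = 201
Selection 4: 201 + 170 = 371
Selection 5: 371 + 170 = 541
Selection 6: 541 + 170 = 711
Selection 7: 711 + 170 = 881

1309, 31, 201, 371, 541, 711, 881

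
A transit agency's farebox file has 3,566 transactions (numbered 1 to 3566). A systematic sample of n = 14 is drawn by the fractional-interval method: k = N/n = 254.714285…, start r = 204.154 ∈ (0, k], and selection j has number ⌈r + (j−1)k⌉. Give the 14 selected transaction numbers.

j=1: r + 0k = 204.154 → ⌈·⌉ = 205
j=2: r + 1k = 458.868285… → ⌈·⌉ = 459
j=3: r + 2k = 713.582571… → ⌈·⌉ = 714
j=4: r + 3k = 968.296857… → ⌈·⌉ = 969
j=5: r + 4k = 1223.011142… → ⌈·⌉ = 1224
j=6: r + 5k = 1477.725428… → ⌈·⌉ = 1478
j=7: r + 6k = 1732.439714… → ⌈·⌉ = 1733
j=8: r + 7k = 1987.154 → ⌈·⌉ = 1988
j=9: r + 8k = 2241.868285… → ⌈·⌉ = 2242
j=10: r + 9k = 2496.582571… → ⌈·⌉ = 2497
j=11: r + 10k = 2751.296857… → ⌈·⌉ = 2752
j=12: r + 11k = 3006.011142… → ⌈·⌉ = 3007
j=13: r + 12k = 3260.725428… → ⌈·⌉ = 3261
j=14: r + 13k = 3515.439714… → ⌈·⌉ = 3516

205, 459, 714, 969, 1224, 1478, 1733, 1988, 2242, 2497, 2752, 3007, 3261, 3516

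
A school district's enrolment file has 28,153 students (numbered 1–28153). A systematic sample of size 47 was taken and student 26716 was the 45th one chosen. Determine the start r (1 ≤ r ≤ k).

k = 28153/47 = 599
r = 26716 − (45−1)×599 = 26716 − 26356 = 360

360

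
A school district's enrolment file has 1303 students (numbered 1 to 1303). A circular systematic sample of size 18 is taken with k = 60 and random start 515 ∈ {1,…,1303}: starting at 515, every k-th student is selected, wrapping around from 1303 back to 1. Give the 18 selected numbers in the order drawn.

Selection 1: 515
Selection 2: 515 + 60 = 575
Selection 3: 575 + 60 = 635
Selection 4: 635 + 60 = 695
Selection 5: 695 + 60 = 755
Selection 6: 755 + 60 = 815
Selection 7: 815 + 60 = 875
Selection 8: 875 + 60 = 935
Selection 9: 935 + 60 = 995
Selection 10: 995 + 60 = 1055
Selection 11: 1055 + 60 = 1115
Selection 12: 1115 + 60 = 1175
Selection 13: 1175 + 60 = 1235
Selection 14: 1235 + 60 = 1295
Selection 15: 1295 + 60 = 1355 → 1355 − 1303 = 52
Selection 16: 52 + 60 = 112
Selection 17: 112 + 60 = 172
Selection 18: 172 + 60 = 232

515, 575, 635, 695, 755, 815, 875, 935, 995, 1055, 1115, 1175, 1235, 1295, 52, 112, 172, 232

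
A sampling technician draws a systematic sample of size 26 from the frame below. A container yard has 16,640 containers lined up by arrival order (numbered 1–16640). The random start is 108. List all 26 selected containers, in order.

108, 748, 1388, 2028, 2668, 3308, 3948, 4588, 5228, 5868, 6508, 7148, 7788, 8428, 9068, 9708, 10348, 10988, 11628, 12268, 12908, 13548, 14188, 14828, 15468, 16108

k = N/n = 16640/26 = 640
container 1: 108
container 2: 108 + 640 = 748
container 3: 748 + 640 = 1388
container 4: 1388 + 640 = 2028
container 5: 2028 + 640 = 2668
container 6: 2668 + 640 = 3308
container 7: 3308 + 640 = 3948
container 8: 3948 + 640 = 4588
container 9: 4588 + 640 = 5228
container 10: 5228 + 640 = 5868
container 11: 5868 + 640 = 6508
container 12: 6508 + 640 = 7148
container 13: 7148 + 640 = 7788
container 14: 7788 + 640 = 8428
container 15: 8428 + 640 = 9068
container 16: 9068 + 640 = 9708
container 17: 9708 + 640 = 10348
container 18: 10348 + 640 = 10988
container 19: 10988 + 640 = 11628
container 20: 11628 + 640 = 12268
container 21: 12268 + 640 = 12908
container 22: 12908 + 640 = 13548
container 23: 13548 + 640 = 14188
container 24: 14188 + 640 = 14828
container 25: 14828 + 640 = 15468
container 26: 15468 + 640 = 16108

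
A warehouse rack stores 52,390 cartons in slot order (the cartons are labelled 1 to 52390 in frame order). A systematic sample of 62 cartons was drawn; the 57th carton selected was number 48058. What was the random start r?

k = 52390/62 = 845
r = 48058 − (57−1)×845 = 48058 − 47320 = 738

738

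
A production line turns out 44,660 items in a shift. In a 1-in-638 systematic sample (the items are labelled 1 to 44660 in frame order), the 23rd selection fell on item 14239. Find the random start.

203

k = 638
r = 14239 − (23−1)×638 = 14239 − 14036 = 203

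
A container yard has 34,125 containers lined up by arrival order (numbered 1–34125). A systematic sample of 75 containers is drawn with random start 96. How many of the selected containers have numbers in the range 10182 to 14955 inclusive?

k = 34125/75 = 455
First selection ≥ 10182: 96 + ⌈(10182−96)/455⌉·455 = 96 + 23×455 = 10561
Last selection ≤ 14955: 96 + ⌊(14955−96)/455⌋·455 = 96 + 32×455 = 14656
Count = 32 − 23 + 1 = 10

10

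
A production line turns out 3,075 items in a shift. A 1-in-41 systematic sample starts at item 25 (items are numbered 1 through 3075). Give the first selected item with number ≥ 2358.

k = 41
Steps past start: ⌈(2358 − 25)/41⌉ = ⌈2333/41⌉ = 57
Selected item: 25 + 57×41 = 2362

2362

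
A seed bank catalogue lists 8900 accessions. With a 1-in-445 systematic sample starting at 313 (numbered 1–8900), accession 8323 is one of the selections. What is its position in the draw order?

k = 445
position = (8323 − 313)/445 + 1 = 8010/445 + 1 = 18 + 1 = 19

19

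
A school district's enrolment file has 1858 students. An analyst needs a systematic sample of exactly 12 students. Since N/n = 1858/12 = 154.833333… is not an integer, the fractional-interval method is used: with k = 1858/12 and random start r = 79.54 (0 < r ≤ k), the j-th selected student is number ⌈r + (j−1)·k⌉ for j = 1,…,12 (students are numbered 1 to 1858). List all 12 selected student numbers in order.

j=1: r + 0k = 79.54 → ⌈·⌉ = 80
j=2: r + 1k = 234.373333… → ⌈·⌉ = 235
j=3: r + 2k = 389.206666… → ⌈·⌉ = 390
j=4: r + 3k = 544.04 → ⌈·⌉ = 545
j=5: r + 4k = 698.873333… → ⌈·⌉ = 699
j=6: r + 5k = 853.706666… → ⌈·⌉ = 854
j=7: r + 6k = 1008.54 → ⌈·⌉ = 1009
j=8: r + 7k = 1163.373333… → ⌈·⌉ = 1164
j=9: r + 8k = 1318.206666… → ⌈·⌉ = 1319
j=10: r + 9k = 1473.04 → ⌈·⌉ = 1474
j=11: r + 10k = 1627.873333… → ⌈·⌉ = 1628
j=12: r + 11k = 1782.706666… → ⌈·⌉ = 1783

80, 235, 390, 545, 699, 854, 1009, 1164, 1319, 1474, 1628, 1783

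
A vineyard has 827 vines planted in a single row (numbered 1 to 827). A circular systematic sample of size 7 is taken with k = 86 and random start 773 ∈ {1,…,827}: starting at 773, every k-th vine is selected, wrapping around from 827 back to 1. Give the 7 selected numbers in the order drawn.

773, 32, 118, 204, 290, 376, 462

Selection 1: 773
Selection 2: 773 + 86 = 859 → 859 − 827 = 32
Selection 3: 32 + 86 = 118
Selection 4: 118 + 86 = 204
Selection 5: 204 + 86 = 290
Selection 6: 290 + 86 = 376
Selection 7: 376 + 86 = 462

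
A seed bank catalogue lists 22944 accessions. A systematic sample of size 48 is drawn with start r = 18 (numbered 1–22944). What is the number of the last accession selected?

k = 22944/48 = 478
48th selection = r + (48−1)·k = 18 + 47×478 = 18 + 22466 = 22484

22484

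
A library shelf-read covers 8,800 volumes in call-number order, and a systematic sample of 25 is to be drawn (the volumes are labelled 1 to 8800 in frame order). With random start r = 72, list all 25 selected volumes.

72, 424, 776, 1128, 1480, 1832, 2184, 2536, 2888, 3240, 3592, 3944, 4296, 4648, 5000, 5352, 5704, 6056, 6408, 6760, 7112, 7464, 7816, 8168, 8520

k = N/n = 8800/25 = 352
volume 1: 72
volume 2: 72 + 352 = 424
volume 3: 424 + 352 = 776
volume 4: 776 + 352 = 1128
volume 5: 1128 + 352 = 1480
volume 6: 1480 + 352 = 1832
volume 7: 1832 + 352 = 2184
volume 8: 2184 + 352 = 2536
volume 9: 2536 + 352 = 2888
volume 10: 2888 + 352 = 3240
volume 11: 3240 + 352 = 3592
volume 12: 3592 + 352 = 3944
volume 13: 3944 + 352 = 4296
volume 14: 4296 + 352 = 4648
volume 15: 4648 + 352 = 5000
volume 16: 5000 + 352 = 5352
volume 17: 5352 + 352 = 5704
volume 18: 5704 + 352 = 6056
volume 19: 6056 + 352 = 6408
volume 20: 6408 + 352 = 6760
volume 21: 6760 + 352 = 7112
volume 22: 7112 + 352 = 7464
volume 23: 7464 + 352 = 7816
volume 24: 7816 + 352 = 8168
volume 25: 8168 + 352 = 8520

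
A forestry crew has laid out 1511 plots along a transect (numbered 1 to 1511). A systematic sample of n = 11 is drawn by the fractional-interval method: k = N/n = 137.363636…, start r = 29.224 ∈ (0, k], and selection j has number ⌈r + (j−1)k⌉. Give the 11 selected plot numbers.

30, 167, 304, 442, 579, 717, 854, 991, 1129, 1266, 1403

j=1: r + 0k = 29.224 → ⌈·⌉ = 30
j=2: r + 1k = 166.587636… → ⌈·⌉ = 167
j=3: r + 2k = 303.951272… → ⌈·⌉ = 304
j=4: r + 3k = 441.314909… → ⌈·⌉ = 442
j=5: r + 4k = 578.678545… → ⌈·⌉ = 579
j=6: r + 5k = 716.042181… → ⌈·⌉ = 717
j=7: r + 6k = 853.405818… → ⌈·⌉ = 854
j=8: r + 7k = 990.769454… → ⌈·⌉ = 991
j=9: r + 8k = 1128.133090… → ⌈·⌉ = 1129
j=10: r + 9k = 1265.496727… → ⌈·⌉ = 1266
j=11: r + 10k = 1402.860363… → ⌈·⌉ = 1403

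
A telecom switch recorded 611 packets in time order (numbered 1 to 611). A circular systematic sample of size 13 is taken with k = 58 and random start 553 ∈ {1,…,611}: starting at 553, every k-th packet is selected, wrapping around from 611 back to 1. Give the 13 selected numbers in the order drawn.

Selection 1: 553
Selection 2: 553 + 58 = 611
Selection 3: 611 + 58 = 669 → 669 − 611 = 58
Selection 4: 58 + 58 = 116
Selection 5: 116 + 58 = 174
Selection 6: 174 + 58 = 232
Selection 7: 232 + 58 = 290
Selection 8: 290 + 58 = 348
Selection 9: 348 + 58 = 406
Selection 10: 406 + 58 = 464
Selection 11: 464 + 58 = 522
Selection 12: 522 + 58 = 580
Selection 13: 580 + 58 = 638 → 638 − 611 = 27

553, 611, 58, 116, 174, 232, 290, 348, 406, 464, 522, 580, 27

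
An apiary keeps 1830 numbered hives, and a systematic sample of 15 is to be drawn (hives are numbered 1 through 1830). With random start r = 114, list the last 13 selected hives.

k = N/n = 1830/15 = 122
3rd selection = 114 + 2×122 = 358
4th: 358 + 122 = 480
5th: 480 + 122 = 602
6th: 602 + 122 = 724
7th: 724 + 122 = 846
8th: 846 + 122 = 968
9th: 968 + 122 = 1090
10th: 1090 + 122 = 1212
11th: 1212 + 122 = 1334
12th: 1334 + 122 = 1456
13th: 1456 + 122 = 1578
14th: 1578 + 122 = 1700
15th: 1700 + 122 = 1822

358, 480, 602, 724, 846, 968, 1090, 1212, 1334, 1456, 1578, 1700, 1822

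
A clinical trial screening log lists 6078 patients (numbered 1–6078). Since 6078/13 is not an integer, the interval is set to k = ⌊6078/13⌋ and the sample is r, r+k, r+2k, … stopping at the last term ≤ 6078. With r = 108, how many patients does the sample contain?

k = ⌊6078/13⌋ = 467
Achieved size = ⌊(6078 − 108)/467⌋ + 1 = ⌊5970/467⌋ + 1 = 12 + 1 = 13
(last selection: 108 + 12×467 = 5712 ≤ 6078; next would be 6179 > 6078)

13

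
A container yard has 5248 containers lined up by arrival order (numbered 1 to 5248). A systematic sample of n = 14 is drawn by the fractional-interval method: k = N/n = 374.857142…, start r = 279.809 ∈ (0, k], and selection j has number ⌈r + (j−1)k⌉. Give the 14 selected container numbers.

280, 655, 1030, 1405, 1780, 2155, 2529, 2904, 3279, 3654, 4029, 4404, 4779, 5153

j=1: r + 0k = 279.809 → ⌈·⌉ = 280
j=2: r + 1k = 654.666142… → ⌈·⌉ = 655
j=3: r + 2k = 1029.523285… → ⌈·⌉ = 1030
j=4: r + 3k = 1404.380428… → ⌈·⌉ = 1405
j=5: r + 4k = 1779.237571… → ⌈·⌉ = 1780
j=6: r + 5k = 2154.094714… → ⌈·⌉ = 2155
j=7: r + 6k = 2528.951857… → ⌈·⌉ = 2529
j=8: r + 7k = 2903.809 → ⌈·⌉ = 2904
j=9: r + 8k = 3278.666142… → ⌈·⌉ = 3279
j=10: r + 9k = 3653.523285… → ⌈·⌉ = 3654
j=11: r + 10k = 4028.380428… → ⌈·⌉ = 4029
j=12: r + 11k = 4403.237571… → ⌈·⌉ = 4404
j=13: r + 12k = 4778.094714… → ⌈·⌉ = 4779
j=14: r + 13k = 5152.951857… → ⌈·⌉ = 5153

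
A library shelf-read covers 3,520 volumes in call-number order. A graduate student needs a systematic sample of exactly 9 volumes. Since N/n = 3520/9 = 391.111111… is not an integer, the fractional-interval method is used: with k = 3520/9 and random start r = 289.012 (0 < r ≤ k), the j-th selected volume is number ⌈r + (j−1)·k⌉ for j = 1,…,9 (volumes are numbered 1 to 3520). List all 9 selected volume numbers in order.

j=1: r + 0k = 289.012 → ⌈·⌉ = 290
j=2: r + 1k = 680.123111… → ⌈·⌉ = 681
j=3: r + 2k = 1071.234222… → ⌈·⌉ = 1072
j=4: r + 3k = 1462.345333… → ⌈·⌉ = 1463
j=5: r + 4k = 1853.456444… → ⌈·⌉ = 1854
j=6: r + 5k = 2244.567555… → ⌈·⌉ = 2245
j=7: r + 6k = 2635.678666… → ⌈·⌉ = 2636
j=8: r + 7k = 3026.789777… → ⌈·⌉ = 3027
j=9: r + 8k = 3417.900888… → ⌈·⌉ = 3418

290, 681, 1072, 1463, 1854, 2245, 2636, 3027, 3418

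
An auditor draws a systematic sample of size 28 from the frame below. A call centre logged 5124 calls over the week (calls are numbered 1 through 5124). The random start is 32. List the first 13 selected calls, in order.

32, 215, 398, 581, 764, 947, 1130, 1313, 1496, 1679, 1862, 2045, 2228

k = N/n = 5124/28 = 183
call 1: 32
call 2: 32 + 183 = 215
call 3: 215 + 183 = 398
call 4: 398 + 183 = 581
call 5: 581 + 183 = 764
call 6: 764 + 183 = 947
call 7: 947 + 183 = 1130
call 8: 1130 + 183 = 1313
call 9: 1313 + 183 = 1496
call 10: 1496 + 183 = 1679
call 11: 1679 + 183 = 1862
call 12: 1862 + 183 = 2045
call 13: 2045 + 183 = 2228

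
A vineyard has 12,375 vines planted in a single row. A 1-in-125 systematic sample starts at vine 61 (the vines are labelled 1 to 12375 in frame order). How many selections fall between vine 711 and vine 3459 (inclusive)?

22

k = 125
First selection ≥ 711: 61 + ⌈(711−61)/125⌉·125 = 61 + 6×125 = 811
Last selection ≤ 3459: 61 + ⌊(3459−61)/125⌋·125 = 61 + 27×125 = 3436
Count = 27 − 6 + 1 = 22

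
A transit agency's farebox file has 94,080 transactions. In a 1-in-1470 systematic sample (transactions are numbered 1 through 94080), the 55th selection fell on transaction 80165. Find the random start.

785

k = 1470
r = 80165 − (55−1)×1470 = 80165 − 79380 = 785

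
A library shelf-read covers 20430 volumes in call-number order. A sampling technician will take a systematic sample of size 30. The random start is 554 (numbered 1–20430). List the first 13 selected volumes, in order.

554, 1235, 1916, 2597, 3278, 3959, 4640, 5321, 6002, 6683, 7364, 8045, 8726

k = N/n = 20430/30 = 681
volume 1: 554
volume 2: 554 + 681 = 1235
volume 3: 1235 + 681 = 1916
volume 4: 1916 + 681 = 2597
volume 5: 2597 + 681 = 3278
volume 6: 3278 + 681 = 3959
volume 7: 3959 + 681 = 4640
volume 8: 4640 + 681 = 5321
volume 9: 5321 + 681 = 6002
volume 10: 6002 + 681 = 6683
volume 11: 6683 + 681 = 7364
volume 12: 7364 + 681 = 8045
volume 13: 8045 + 681 = 8726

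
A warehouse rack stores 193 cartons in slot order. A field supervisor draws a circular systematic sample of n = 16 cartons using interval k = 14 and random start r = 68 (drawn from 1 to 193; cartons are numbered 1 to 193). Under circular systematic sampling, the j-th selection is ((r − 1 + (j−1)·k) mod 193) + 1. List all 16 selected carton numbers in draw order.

Selection 1: 68
Selection 2: 68 + 14 = 82
Selection 3: 82 + 14 = 96
Selection 4: 96 + 14 = 110
Selection 5: 110 + 14 = 124
Selection 6: 124 + 14 = 138
Selection 7: 138 + 14 = 152
Selection 8: 152 + 14 = 166
Selection 9: 166 + 14 = 180
Selection 10: 180 + 14 = 194 → 194 − 193 = 1
Selection 11: 1 + 14 = 15
Selection 12: 15 + 14 = 29
Selection 13: 29 + 14 = 43
Selection 14: 43 + 14 = 57
Selection 15: 57 + 14 = 71
Selection 16: 71 + 14 = 85

68, 82, 96, 110, 124, 138, 152, 166, 180, 1, 15, 29, 43, 57, 71, 85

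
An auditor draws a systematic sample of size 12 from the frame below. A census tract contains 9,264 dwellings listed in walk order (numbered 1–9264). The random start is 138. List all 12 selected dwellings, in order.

138, 910, 1682, 2454, 3226, 3998, 4770, 5542, 6314, 7086, 7858, 8630

k = N/n = 9264/12 = 772
dwelling 1: 138
dwelling 2: 138 + 772 = 910
dwelling 3: 910 + 772 = 1682
dwelling 4: 1682 + 772 = 2454
dwelling 5: 2454 + 772 = 3226
dwelling 6: 3226 + 772 = 3998
dwelling 7: 3998 + 772 = 4770
dwelling 8: 4770 + 772 = 5542
dwelling 9: 5542 + 772 = 6314
dwelling 10: 6314 + 772 = 7086
dwelling 11: 7086 + 772 = 7858
dwelling 12: 7858 + 772 = 8630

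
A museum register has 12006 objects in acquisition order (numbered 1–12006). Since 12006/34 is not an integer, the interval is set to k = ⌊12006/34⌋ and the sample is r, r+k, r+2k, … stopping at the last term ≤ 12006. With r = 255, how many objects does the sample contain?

k = ⌊12006/34⌋ = 353
Achieved size = ⌊(12006 − 255)/353⌋ + 1 = ⌊11751/353⌋ + 1 = 33 + 1 = 34
(last selection: 255 + 33×353 = 11904 ≤ 12006; next would be 12257 > 12006)

34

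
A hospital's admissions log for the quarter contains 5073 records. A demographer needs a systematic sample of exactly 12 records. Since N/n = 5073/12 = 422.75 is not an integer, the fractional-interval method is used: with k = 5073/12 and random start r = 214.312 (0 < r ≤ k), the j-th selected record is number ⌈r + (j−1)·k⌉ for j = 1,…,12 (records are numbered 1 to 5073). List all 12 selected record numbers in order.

215, 638, 1060, 1483, 1906, 2329, 2751, 3174, 3597, 4020, 4442, 4865

j=1: r + 0k = 214.312 → ⌈·⌉ = 215
j=2: r + 1k = 637.062 → ⌈·⌉ = 638
j=3: r + 2k = 1059.812 → ⌈·⌉ = 1060
j=4: r + 3k = 1482.562 → ⌈·⌉ = 1483
j=5: r + 4k = 1905.312 → ⌈·⌉ = 1906
j=6: r + 5k = 2328.062 → ⌈·⌉ = 2329
j=7: r + 6k = 2750.812 → ⌈·⌉ = 2751
j=8: r + 7k = 3173.562 → ⌈·⌉ = 3174
j=9: r + 8k = 3596.312 → ⌈·⌉ = 3597
j=10: r + 9k = 4019.062 → ⌈·⌉ = 4020
j=11: r + 10k = 4441.812 → ⌈·⌉ = 4442
j=12: r + 11k = 4864.562 → ⌈·⌉ = 4865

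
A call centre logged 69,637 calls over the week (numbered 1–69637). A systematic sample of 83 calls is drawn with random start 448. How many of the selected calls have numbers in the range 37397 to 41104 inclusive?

4

k = 69637/83 = 839
First selection ≥ 37397: 448 + ⌈(37397−448)/839⌉·839 = 448 + 45×839 = 38203
Last selection ≤ 41104: 448 + ⌊(41104−448)/839⌋·839 = 448 + 48×839 = 40720
Count = 48 − 45 + 1 = 4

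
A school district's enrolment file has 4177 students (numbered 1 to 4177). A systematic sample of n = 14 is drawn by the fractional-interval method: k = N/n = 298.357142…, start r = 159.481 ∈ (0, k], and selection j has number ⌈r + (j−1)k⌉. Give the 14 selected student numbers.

j=1: r + 0k = 159.481 → ⌈·⌉ = 160
j=2: r + 1k = 457.838142… → ⌈·⌉ = 458
j=3: r + 2k = 756.195285… → ⌈·⌉ = 757
j=4: r + 3k = 1054.552428… → ⌈·⌉ = 1055
j=5: r + 4k = 1352.909571… → ⌈·⌉ = 1353
j=6: r + 5k = 1651.266714… → ⌈·⌉ = 1652
j=7: r + 6k = 1949.623857… → ⌈·⌉ = 1950
j=8: r + 7k = 2247.981 → ⌈·⌉ = 2248
j=9: r + 8k = 2546.338142… → ⌈·⌉ = 2547
j=10: r + 9k = 2844.695285… → ⌈·⌉ = 2845
j=11: r + 10k = 3143.052428… → ⌈·⌉ = 3144
j=12: r + 11k = 3441.409571… → ⌈·⌉ = 3442
j=13: r + 12k = 3739.766714… → ⌈·⌉ = 3740
j=14: r + 13k = 4038.123857… → ⌈·⌉ = 4039

160, 458, 757, 1055, 1353, 1652, 1950, 2248, 2547, 2845, 3144, 3442, 3740, 4039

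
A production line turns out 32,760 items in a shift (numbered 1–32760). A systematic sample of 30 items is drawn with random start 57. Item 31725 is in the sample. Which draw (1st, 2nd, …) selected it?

30

k = 32760/30 = 1092
position = (31725 − 57)/1092 + 1 = 31668/1092 + 1 = 29 + 1 = 30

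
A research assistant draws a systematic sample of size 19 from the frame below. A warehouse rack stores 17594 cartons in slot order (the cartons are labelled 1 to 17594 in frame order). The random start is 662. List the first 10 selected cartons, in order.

662, 1588, 2514, 3440, 4366, 5292, 6218, 7144, 8070, 8996

k = N/n = 17594/19 = 926
carton 1: 662
carton 2: 662 + 926 = 1588
carton 3: 1588 + 926 = 2514
carton 4: 2514 + 926 = 3440
carton 5: 3440 + 926 = 4366
carton 6: 4366 + 926 = 5292
carton 7: 5292 + 926 = 6218
carton 8: 6218 + 926 = 7144
carton 9: 7144 + 926 = 8070
carton 10: 8070 + 926 = 8996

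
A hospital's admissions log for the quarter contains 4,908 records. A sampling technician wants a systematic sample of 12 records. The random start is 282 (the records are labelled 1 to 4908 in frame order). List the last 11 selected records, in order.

691, 1100, 1509, 1918, 2327, 2736, 3145, 3554, 3963, 4372, 4781

k = N/n = 4908/12 = 409
2nd selection = 282 + 1×409 = 691
3rd: 691 + 409 = 1100
4th: 1100 + 409 = 1509
5th: 1509 + 409 = 1918
6th: 1918 + 409 = 2327
7th: 2327 + 409 = 2736
8th: 2736 + 409 = 3145
9th: 3145 + 409 = 3554
10th: 3554 + 409 = 3963
11th: 3963 + 409 = 4372
12th: 4372 + 409 = 4781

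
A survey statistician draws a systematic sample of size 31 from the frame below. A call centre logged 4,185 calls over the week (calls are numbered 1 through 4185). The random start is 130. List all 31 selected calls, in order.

k = N/n = 4185/31 = 135
call 1: 130
call 2: 130 + 135 = 265
call 3: 265 + 135 = 400
call 4: 400 + 135 = 535
call 5: 535 + 135 = 670
call 6: 670 + 135 = 805
call 7: 805 + 135 = 940
call 8: 940 + 135 = 1075
call 9: 1075 + 135 = 1210
call 10: 1210 + 135 = 1345
call 11: 1345 + 135 = 1480
call 12: 1480 + 135 = 1615
call 13: 1615 + 135 = 1750
call 14: 1750 + 135 = 1885
call 15: 1885 + 135 = 2020
call 16: 2020 + 135 = 2155
call 17: 2155 + 135 = 2290
call 18: 2290 + 135 = 2425
call 19: 2425 + 135 = 2560
call 20: 2560 + 135 = 2695
call 21: 2695 + 135 = 2830
call 22: 2830 + 135 = 2965
call 23: 2965 + 135 = 3100
call 24: 3100 + 135 = 3235
call 25: 3235 + 135 = 3370
call 26: 3370 + 135 = 3505
call 27: 3505 + 135 = 3640
call 28: 3640 + 135 = 3775
call 29: 3775 + 135 = 3910
call 30: 3910 + 135 = 4045
call 31: 4045 + 135 = 4180

130, 265, 400, 535, 670, 805, 940, 1075, 1210, 1345, 1480, 1615, 1750, 1885, 2020, 2155, 2290, 2425, 2560, 2695, 2830, 2965, 3100, 3235, 3370, 3505, 3640, 3775, 3910, 4045, 4180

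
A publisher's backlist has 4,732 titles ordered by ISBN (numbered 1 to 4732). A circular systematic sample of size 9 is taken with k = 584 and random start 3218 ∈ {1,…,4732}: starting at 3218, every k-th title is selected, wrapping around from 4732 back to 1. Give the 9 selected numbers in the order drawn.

Selection 1: 3218
Selection 2: 3218 + 584 = 3802
Selection 3: 3802 + 584 = 4386
Selection 4: 4386 + 584 = 4970 → 4970 − 4732 = 238
Selection 5: 238 + 584 = 822
Selection 6: 822 + 584 = 1406
Selection 7: 1406 + 584 = 1990
Selection 8: 1990 + 584 = 2574
Selection 9: 2574 + 584 = 3158

3218, 3802, 4386, 238, 822, 1406, 1990, 2574, 3158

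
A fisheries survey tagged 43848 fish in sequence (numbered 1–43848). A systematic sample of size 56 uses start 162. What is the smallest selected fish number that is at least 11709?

11907

k = 43848/56 = 783
Steps past start: ⌈(11709 − 162)/783⌉ = ⌈11547/783⌉ = 15
Selected fish: 162 + 15×783 = 11907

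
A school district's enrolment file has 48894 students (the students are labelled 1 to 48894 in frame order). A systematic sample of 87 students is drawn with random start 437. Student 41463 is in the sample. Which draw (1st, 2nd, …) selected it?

k = 48894/87 = 562
position = (41463 − 437)/562 + 1 = 41026/562 + 1 = 73 + 1 = 74

74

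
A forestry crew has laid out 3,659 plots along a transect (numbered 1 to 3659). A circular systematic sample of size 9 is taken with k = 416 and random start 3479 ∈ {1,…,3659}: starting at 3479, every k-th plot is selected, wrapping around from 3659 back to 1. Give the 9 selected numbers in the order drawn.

Selection 1: 3479
Selection 2: 3479 + 416 = 3895 → 3895 − 3659 = 236
Selection 3: 236 + 416 = 652
Selection 4: 652 + 416 = 1068
Selection 5: 1068 + 416 = 1484
Selection 6: 1484 + 416 = 1900
Selection 7: 1900 + 416 = 2316
Selection 8: 2316 + 416 = 2732
Selection 9: 2732 + 416 = 3148

3479, 236, 652, 1068, 1484, 1900, 2316, 2732, 3148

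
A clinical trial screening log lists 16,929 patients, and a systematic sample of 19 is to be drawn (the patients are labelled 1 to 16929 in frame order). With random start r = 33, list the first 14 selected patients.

k = N/n = 16929/19 = 891
patient 1: 33
patient 2: 33 + 891 = 924
patient 3: 924 + 891 = 1815
patient 4: 1815 + 891 = 2706
patient 5: 2706 + 891 = 3597
patient 6: 3597 + 891 = 4488
patient 7: 4488 + 891 = 5379
patient 8: 5379 + 891 = 6270
patient 9: 6270 + 891 = 7161
patient 10: 7161 + 891 = 8052
patient 11: 8052 + 891 = 8943
patient 12: 8943 + 891 = 9834
patient 13: 9834 + 891 = 10725
patient 14: 10725 + 891 = 11616

33, 924, 1815, 2706, 3597, 4488, 5379, 6270, 7161, 8052, 8943, 9834, 10725, 11616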